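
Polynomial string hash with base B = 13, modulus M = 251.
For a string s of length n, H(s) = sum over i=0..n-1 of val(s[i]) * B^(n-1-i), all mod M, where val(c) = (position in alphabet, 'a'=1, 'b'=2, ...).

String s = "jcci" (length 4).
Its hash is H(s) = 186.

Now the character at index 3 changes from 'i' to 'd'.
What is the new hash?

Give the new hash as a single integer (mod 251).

val('i') = 9, val('d') = 4
Position k = 3, exponent = n-1-k = 0
B^0 mod M = 13^0 mod 251 = 1
Delta = (4 - 9) * 1 mod 251 = 246
New hash = (186 + 246) mod 251 = 181

Answer: 181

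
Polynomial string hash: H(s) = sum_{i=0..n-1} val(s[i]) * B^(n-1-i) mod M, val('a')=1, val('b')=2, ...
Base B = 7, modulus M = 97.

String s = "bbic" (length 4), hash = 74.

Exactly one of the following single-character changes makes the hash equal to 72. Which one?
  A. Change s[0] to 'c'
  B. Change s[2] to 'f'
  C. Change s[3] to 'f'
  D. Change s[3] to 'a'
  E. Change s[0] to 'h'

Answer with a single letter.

Answer: D

Derivation:
Option A: s[0]='b'->'c', delta=(3-2)*7^3 mod 97 = 52, hash=74+52 mod 97 = 29
Option B: s[2]='i'->'f', delta=(6-9)*7^1 mod 97 = 76, hash=74+76 mod 97 = 53
Option C: s[3]='c'->'f', delta=(6-3)*7^0 mod 97 = 3, hash=74+3 mod 97 = 77
Option D: s[3]='c'->'a', delta=(1-3)*7^0 mod 97 = 95, hash=74+95 mod 97 = 72 <-- target
Option E: s[0]='b'->'h', delta=(8-2)*7^3 mod 97 = 21, hash=74+21 mod 97 = 95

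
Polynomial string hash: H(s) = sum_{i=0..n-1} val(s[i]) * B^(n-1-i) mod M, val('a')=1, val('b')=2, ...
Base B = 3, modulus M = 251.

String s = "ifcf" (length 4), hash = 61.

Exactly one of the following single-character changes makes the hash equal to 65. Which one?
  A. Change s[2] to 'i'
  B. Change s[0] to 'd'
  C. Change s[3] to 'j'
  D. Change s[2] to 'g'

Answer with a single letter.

Option A: s[2]='c'->'i', delta=(9-3)*3^1 mod 251 = 18, hash=61+18 mod 251 = 79
Option B: s[0]='i'->'d', delta=(4-9)*3^3 mod 251 = 116, hash=61+116 mod 251 = 177
Option C: s[3]='f'->'j', delta=(10-6)*3^0 mod 251 = 4, hash=61+4 mod 251 = 65 <-- target
Option D: s[2]='c'->'g', delta=(7-3)*3^1 mod 251 = 12, hash=61+12 mod 251 = 73

Answer: C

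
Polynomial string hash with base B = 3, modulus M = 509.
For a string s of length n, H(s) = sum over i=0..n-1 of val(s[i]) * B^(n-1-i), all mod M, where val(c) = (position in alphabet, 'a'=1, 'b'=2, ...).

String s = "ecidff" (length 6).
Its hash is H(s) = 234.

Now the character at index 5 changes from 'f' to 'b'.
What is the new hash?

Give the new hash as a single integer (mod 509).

Answer: 230

Derivation:
val('f') = 6, val('b') = 2
Position k = 5, exponent = n-1-k = 0
B^0 mod M = 3^0 mod 509 = 1
Delta = (2 - 6) * 1 mod 509 = 505
New hash = (234 + 505) mod 509 = 230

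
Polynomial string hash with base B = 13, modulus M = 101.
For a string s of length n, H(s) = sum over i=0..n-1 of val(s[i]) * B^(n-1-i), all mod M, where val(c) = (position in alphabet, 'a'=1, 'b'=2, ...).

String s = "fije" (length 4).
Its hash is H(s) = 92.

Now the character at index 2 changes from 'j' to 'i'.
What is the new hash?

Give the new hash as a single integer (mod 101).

Answer: 79

Derivation:
val('j') = 10, val('i') = 9
Position k = 2, exponent = n-1-k = 1
B^1 mod M = 13^1 mod 101 = 13
Delta = (9 - 10) * 13 mod 101 = 88
New hash = (92 + 88) mod 101 = 79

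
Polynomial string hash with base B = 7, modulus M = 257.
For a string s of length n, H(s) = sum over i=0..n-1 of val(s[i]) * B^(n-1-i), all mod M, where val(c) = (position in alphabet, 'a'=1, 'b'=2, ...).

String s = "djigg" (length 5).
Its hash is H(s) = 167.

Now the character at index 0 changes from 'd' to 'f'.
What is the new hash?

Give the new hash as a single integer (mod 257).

Answer: 86

Derivation:
val('d') = 4, val('f') = 6
Position k = 0, exponent = n-1-k = 4
B^4 mod M = 7^4 mod 257 = 88
Delta = (6 - 4) * 88 mod 257 = 176
New hash = (167 + 176) mod 257 = 86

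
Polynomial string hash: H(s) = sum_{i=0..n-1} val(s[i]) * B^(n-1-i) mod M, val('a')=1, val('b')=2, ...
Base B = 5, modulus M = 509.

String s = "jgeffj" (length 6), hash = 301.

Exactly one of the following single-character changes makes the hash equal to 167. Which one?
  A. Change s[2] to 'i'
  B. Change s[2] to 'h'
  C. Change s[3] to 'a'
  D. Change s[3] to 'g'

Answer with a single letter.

Answer: B

Derivation:
Option A: s[2]='e'->'i', delta=(9-5)*5^3 mod 509 = 500, hash=301+500 mod 509 = 292
Option B: s[2]='e'->'h', delta=(8-5)*5^3 mod 509 = 375, hash=301+375 mod 509 = 167 <-- target
Option C: s[3]='f'->'a', delta=(1-6)*5^2 mod 509 = 384, hash=301+384 mod 509 = 176
Option D: s[3]='f'->'g', delta=(7-6)*5^2 mod 509 = 25, hash=301+25 mod 509 = 326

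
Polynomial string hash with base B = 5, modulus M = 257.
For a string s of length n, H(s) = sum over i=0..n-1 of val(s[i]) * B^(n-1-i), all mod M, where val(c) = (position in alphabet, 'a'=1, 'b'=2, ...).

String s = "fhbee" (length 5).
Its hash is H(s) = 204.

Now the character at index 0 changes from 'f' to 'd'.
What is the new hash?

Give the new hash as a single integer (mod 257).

Answer: 239

Derivation:
val('f') = 6, val('d') = 4
Position k = 0, exponent = n-1-k = 4
B^4 mod M = 5^4 mod 257 = 111
Delta = (4 - 6) * 111 mod 257 = 35
New hash = (204 + 35) mod 257 = 239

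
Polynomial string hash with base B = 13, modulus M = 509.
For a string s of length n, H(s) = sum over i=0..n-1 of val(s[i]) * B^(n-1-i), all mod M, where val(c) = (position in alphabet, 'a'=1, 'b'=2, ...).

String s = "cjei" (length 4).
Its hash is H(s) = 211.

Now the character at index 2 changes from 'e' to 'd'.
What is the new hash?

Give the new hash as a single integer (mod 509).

Answer: 198

Derivation:
val('e') = 5, val('d') = 4
Position k = 2, exponent = n-1-k = 1
B^1 mod M = 13^1 mod 509 = 13
Delta = (4 - 5) * 13 mod 509 = 496
New hash = (211 + 496) mod 509 = 198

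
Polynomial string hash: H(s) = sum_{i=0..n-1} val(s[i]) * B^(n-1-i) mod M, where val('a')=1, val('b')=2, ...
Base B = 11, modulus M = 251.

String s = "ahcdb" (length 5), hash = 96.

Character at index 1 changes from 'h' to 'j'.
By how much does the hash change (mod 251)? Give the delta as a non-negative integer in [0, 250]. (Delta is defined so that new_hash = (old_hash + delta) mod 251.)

Delta formula: (val(new) - val(old)) * B^(n-1-k) mod M
  val('j') - val('h') = 10 - 8 = 2
  B^(n-1-k) = 11^3 mod 251 = 76
  Delta = 2 * 76 mod 251 = 152

Answer: 152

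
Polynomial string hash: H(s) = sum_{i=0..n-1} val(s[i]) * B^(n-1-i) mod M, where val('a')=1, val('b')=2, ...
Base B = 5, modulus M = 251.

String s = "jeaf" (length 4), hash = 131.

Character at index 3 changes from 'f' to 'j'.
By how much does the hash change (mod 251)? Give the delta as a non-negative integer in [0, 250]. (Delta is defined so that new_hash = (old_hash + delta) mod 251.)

Delta formula: (val(new) - val(old)) * B^(n-1-k) mod M
  val('j') - val('f') = 10 - 6 = 4
  B^(n-1-k) = 5^0 mod 251 = 1
  Delta = 4 * 1 mod 251 = 4

Answer: 4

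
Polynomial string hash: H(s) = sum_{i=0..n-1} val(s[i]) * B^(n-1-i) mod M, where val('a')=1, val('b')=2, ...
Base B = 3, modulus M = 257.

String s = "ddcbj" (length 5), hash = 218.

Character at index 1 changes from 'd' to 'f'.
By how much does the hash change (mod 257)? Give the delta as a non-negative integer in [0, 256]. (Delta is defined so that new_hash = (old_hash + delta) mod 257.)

Answer: 54

Derivation:
Delta formula: (val(new) - val(old)) * B^(n-1-k) mod M
  val('f') - val('d') = 6 - 4 = 2
  B^(n-1-k) = 3^3 mod 257 = 27
  Delta = 2 * 27 mod 257 = 54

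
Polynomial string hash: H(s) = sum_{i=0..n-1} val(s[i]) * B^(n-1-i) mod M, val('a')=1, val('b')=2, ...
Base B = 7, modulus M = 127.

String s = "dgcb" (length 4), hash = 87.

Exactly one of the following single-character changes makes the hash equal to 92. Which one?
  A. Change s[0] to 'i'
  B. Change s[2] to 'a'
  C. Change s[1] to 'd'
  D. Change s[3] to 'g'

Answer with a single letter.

Answer: D

Derivation:
Option A: s[0]='d'->'i', delta=(9-4)*7^3 mod 127 = 64, hash=87+64 mod 127 = 24
Option B: s[2]='c'->'a', delta=(1-3)*7^1 mod 127 = 113, hash=87+113 mod 127 = 73
Option C: s[1]='g'->'d', delta=(4-7)*7^2 mod 127 = 107, hash=87+107 mod 127 = 67
Option D: s[3]='b'->'g', delta=(7-2)*7^0 mod 127 = 5, hash=87+5 mod 127 = 92 <-- target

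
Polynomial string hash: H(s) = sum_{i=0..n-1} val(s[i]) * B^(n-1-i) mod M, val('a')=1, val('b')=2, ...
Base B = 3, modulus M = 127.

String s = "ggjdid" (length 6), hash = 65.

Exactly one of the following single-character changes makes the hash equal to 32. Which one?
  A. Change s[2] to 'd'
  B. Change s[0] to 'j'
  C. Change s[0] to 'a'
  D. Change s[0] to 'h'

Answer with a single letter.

Option A: s[2]='j'->'d', delta=(4-10)*3^3 mod 127 = 92, hash=65+92 mod 127 = 30
Option B: s[0]='g'->'j', delta=(10-7)*3^5 mod 127 = 94, hash=65+94 mod 127 = 32 <-- target
Option C: s[0]='g'->'a', delta=(1-7)*3^5 mod 127 = 66, hash=65+66 mod 127 = 4
Option D: s[0]='g'->'h', delta=(8-7)*3^5 mod 127 = 116, hash=65+116 mod 127 = 54

Answer: B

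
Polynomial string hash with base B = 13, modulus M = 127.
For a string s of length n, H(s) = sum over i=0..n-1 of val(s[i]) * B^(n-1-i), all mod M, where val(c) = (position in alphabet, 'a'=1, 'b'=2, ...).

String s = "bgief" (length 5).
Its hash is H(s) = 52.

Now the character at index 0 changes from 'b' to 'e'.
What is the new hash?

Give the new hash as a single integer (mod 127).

Answer: 10

Derivation:
val('b') = 2, val('e') = 5
Position k = 0, exponent = n-1-k = 4
B^4 mod M = 13^4 mod 127 = 113
Delta = (5 - 2) * 113 mod 127 = 85
New hash = (52 + 85) mod 127 = 10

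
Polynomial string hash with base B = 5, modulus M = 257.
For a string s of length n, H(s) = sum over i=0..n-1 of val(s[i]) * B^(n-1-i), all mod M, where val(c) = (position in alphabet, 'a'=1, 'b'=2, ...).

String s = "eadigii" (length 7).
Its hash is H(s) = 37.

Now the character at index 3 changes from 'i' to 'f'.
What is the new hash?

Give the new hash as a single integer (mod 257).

Answer: 176

Derivation:
val('i') = 9, val('f') = 6
Position k = 3, exponent = n-1-k = 3
B^3 mod M = 5^3 mod 257 = 125
Delta = (6 - 9) * 125 mod 257 = 139
New hash = (37 + 139) mod 257 = 176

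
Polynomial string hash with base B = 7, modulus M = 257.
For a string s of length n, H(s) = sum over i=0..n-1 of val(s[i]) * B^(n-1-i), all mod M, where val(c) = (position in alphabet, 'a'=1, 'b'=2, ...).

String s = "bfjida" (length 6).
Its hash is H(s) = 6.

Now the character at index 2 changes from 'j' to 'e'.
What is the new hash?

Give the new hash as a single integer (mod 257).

val('j') = 10, val('e') = 5
Position k = 2, exponent = n-1-k = 3
B^3 mod M = 7^3 mod 257 = 86
Delta = (5 - 10) * 86 mod 257 = 84
New hash = (6 + 84) mod 257 = 90

Answer: 90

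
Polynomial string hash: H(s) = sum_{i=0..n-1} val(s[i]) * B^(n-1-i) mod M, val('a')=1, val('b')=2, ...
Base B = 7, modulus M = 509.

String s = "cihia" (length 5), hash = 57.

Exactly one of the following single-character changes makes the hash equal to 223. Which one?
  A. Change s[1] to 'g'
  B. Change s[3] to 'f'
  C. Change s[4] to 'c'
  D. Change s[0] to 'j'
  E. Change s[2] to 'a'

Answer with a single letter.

Answer: E

Derivation:
Option A: s[1]='i'->'g', delta=(7-9)*7^3 mod 509 = 332, hash=57+332 mod 509 = 389
Option B: s[3]='i'->'f', delta=(6-9)*7^1 mod 509 = 488, hash=57+488 mod 509 = 36
Option C: s[4]='a'->'c', delta=(3-1)*7^0 mod 509 = 2, hash=57+2 mod 509 = 59
Option D: s[0]='c'->'j', delta=(10-3)*7^4 mod 509 = 10, hash=57+10 mod 509 = 67
Option E: s[2]='h'->'a', delta=(1-8)*7^2 mod 509 = 166, hash=57+166 mod 509 = 223 <-- target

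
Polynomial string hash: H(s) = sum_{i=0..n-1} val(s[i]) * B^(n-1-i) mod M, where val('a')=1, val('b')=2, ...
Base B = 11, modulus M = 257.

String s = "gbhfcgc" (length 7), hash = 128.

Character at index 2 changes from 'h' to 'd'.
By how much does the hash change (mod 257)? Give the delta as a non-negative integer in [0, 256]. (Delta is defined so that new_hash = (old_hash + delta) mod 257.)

Answer: 32

Derivation:
Delta formula: (val(new) - val(old)) * B^(n-1-k) mod M
  val('d') - val('h') = 4 - 8 = -4
  B^(n-1-k) = 11^4 mod 257 = 249
  Delta = -4 * 249 mod 257 = 32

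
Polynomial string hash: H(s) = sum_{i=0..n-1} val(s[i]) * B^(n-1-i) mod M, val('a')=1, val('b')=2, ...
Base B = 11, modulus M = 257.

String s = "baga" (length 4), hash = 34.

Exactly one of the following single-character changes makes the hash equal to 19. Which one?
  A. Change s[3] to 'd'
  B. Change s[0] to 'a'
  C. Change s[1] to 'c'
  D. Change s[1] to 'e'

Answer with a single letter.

Option A: s[3]='a'->'d', delta=(4-1)*11^0 mod 257 = 3, hash=34+3 mod 257 = 37
Option B: s[0]='b'->'a', delta=(1-2)*11^3 mod 257 = 211, hash=34+211 mod 257 = 245
Option C: s[1]='a'->'c', delta=(3-1)*11^2 mod 257 = 242, hash=34+242 mod 257 = 19 <-- target
Option D: s[1]='a'->'e', delta=(5-1)*11^2 mod 257 = 227, hash=34+227 mod 257 = 4

Answer: C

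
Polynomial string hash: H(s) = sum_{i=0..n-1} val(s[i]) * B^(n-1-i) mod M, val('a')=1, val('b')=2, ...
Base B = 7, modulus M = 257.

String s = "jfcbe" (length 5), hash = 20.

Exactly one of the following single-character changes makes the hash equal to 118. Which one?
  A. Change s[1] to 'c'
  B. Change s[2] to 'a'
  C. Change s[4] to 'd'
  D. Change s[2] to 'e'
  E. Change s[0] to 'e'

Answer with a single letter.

Option A: s[1]='f'->'c', delta=(3-6)*7^3 mod 257 = 256, hash=20+256 mod 257 = 19
Option B: s[2]='c'->'a', delta=(1-3)*7^2 mod 257 = 159, hash=20+159 mod 257 = 179
Option C: s[4]='e'->'d', delta=(4-5)*7^0 mod 257 = 256, hash=20+256 mod 257 = 19
Option D: s[2]='c'->'e', delta=(5-3)*7^2 mod 257 = 98, hash=20+98 mod 257 = 118 <-- target
Option E: s[0]='j'->'e', delta=(5-10)*7^4 mod 257 = 74, hash=20+74 mod 257 = 94

Answer: D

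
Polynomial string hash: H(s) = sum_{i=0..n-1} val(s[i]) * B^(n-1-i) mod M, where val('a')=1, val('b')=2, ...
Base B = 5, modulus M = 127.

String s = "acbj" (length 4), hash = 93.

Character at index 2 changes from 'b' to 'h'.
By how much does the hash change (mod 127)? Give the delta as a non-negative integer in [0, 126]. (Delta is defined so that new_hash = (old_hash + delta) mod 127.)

Delta formula: (val(new) - val(old)) * B^(n-1-k) mod M
  val('h') - val('b') = 8 - 2 = 6
  B^(n-1-k) = 5^1 mod 127 = 5
  Delta = 6 * 5 mod 127 = 30

Answer: 30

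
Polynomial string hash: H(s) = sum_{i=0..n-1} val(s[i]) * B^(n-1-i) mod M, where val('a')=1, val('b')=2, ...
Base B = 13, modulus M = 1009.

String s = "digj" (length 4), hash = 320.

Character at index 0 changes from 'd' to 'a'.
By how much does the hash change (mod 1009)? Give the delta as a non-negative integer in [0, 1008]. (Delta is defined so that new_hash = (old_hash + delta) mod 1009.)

Answer: 472

Derivation:
Delta formula: (val(new) - val(old)) * B^(n-1-k) mod M
  val('a') - val('d') = 1 - 4 = -3
  B^(n-1-k) = 13^3 mod 1009 = 179
  Delta = -3 * 179 mod 1009 = 472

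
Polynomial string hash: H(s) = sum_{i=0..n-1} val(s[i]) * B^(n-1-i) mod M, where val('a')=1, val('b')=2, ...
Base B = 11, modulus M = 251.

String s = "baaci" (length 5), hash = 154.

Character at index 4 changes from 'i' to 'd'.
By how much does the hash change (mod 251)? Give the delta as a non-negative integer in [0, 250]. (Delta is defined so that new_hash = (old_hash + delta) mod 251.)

Answer: 246

Derivation:
Delta formula: (val(new) - val(old)) * B^(n-1-k) mod M
  val('d') - val('i') = 4 - 9 = -5
  B^(n-1-k) = 11^0 mod 251 = 1
  Delta = -5 * 1 mod 251 = 246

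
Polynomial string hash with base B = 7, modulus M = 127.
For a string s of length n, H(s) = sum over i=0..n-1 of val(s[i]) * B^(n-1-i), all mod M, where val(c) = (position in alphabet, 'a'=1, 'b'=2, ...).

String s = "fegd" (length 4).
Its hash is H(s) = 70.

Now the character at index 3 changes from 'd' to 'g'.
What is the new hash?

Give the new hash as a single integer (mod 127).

val('d') = 4, val('g') = 7
Position k = 3, exponent = n-1-k = 0
B^0 mod M = 7^0 mod 127 = 1
Delta = (7 - 4) * 1 mod 127 = 3
New hash = (70 + 3) mod 127 = 73

Answer: 73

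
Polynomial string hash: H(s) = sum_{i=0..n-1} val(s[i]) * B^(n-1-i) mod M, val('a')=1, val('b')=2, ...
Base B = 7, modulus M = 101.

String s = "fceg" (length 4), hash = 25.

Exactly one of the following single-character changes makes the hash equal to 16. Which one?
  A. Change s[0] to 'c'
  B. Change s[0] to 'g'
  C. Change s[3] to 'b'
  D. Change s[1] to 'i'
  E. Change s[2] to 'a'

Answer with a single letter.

Option A: s[0]='f'->'c', delta=(3-6)*7^3 mod 101 = 82, hash=25+82 mod 101 = 6
Option B: s[0]='f'->'g', delta=(7-6)*7^3 mod 101 = 40, hash=25+40 mod 101 = 65
Option C: s[3]='g'->'b', delta=(2-7)*7^0 mod 101 = 96, hash=25+96 mod 101 = 20
Option D: s[1]='c'->'i', delta=(9-3)*7^2 mod 101 = 92, hash=25+92 mod 101 = 16 <-- target
Option E: s[2]='e'->'a', delta=(1-5)*7^1 mod 101 = 73, hash=25+73 mod 101 = 98

Answer: D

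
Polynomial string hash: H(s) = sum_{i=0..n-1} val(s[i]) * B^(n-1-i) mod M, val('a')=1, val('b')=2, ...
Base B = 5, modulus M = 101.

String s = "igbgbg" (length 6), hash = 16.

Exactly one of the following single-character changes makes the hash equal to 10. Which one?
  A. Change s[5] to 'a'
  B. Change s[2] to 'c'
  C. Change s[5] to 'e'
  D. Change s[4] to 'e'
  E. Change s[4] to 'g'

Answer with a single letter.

Option A: s[5]='g'->'a', delta=(1-7)*5^0 mod 101 = 95, hash=16+95 mod 101 = 10 <-- target
Option B: s[2]='b'->'c', delta=(3-2)*5^3 mod 101 = 24, hash=16+24 mod 101 = 40
Option C: s[5]='g'->'e', delta=(5-7)*5^0 mod 101 = 99, hash=16+99 mod 101 = 14
Option D: s[4]='b'->'e', delta=(5-2)*5^1 mod 101 = 15, hash=16+15 mod 101 = 31
Option E: s[4]='b'->'g', delta=(7-2)*5^1 mod 101 = 25, hash=16+25 mod 101 = 41

Answer: A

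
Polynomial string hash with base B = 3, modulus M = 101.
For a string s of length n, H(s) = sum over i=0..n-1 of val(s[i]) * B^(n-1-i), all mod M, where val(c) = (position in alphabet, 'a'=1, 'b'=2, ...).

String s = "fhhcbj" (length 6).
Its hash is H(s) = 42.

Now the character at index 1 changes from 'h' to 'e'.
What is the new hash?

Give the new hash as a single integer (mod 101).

Answer: 1

Derivation:
val('h') = 8, val('e') = 5
Position k = 1, exponent = n-1-k = 4
B^4 mod M = 3^4 mod 101 = 81
Delta = (5 - 8) * 81 mod 101 = 60
New hash = (42 + 60) mod 101 = 1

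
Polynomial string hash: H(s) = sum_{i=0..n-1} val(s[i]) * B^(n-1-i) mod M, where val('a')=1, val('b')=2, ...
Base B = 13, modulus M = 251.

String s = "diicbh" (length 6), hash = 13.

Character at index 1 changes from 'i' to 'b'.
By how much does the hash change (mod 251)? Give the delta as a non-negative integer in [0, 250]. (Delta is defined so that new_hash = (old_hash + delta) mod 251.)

Answer: 120

Derivation:
Delta formula: (val(new) - val(old)) * B^(n-1-k) mod M
  val('b') - val('i') = 2 - 9 = -7
  B^(n-1-k) = 13^4 mod 251 = 198
  Delta = -7 * 198 mod 251 = 120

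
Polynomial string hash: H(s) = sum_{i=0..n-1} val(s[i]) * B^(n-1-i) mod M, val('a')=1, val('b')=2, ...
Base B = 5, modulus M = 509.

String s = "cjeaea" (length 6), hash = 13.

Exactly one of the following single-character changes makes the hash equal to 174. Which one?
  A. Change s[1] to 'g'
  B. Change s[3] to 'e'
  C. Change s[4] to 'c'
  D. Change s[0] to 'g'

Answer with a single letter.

Answer: A

Derivation:
Option A: s[1]='j'->'g', delta=(7-10)*5^4 mod 509 = 161, hash=13+161 mod 509 = 174 <-- target
Option B: s[3]='a'->'e', delta=(5-1)*5^2 mod 509 = 100, hash=13+100 mod 509 = 113
Option C: s[4]='e'->'c', delta=(3-5)*5^1 mod 509 = 499, hash=13+499 mod 509 = 3
Option D: s[0]='c'->'g', delta=(7-3)*5^5 mod 509 = 284, hash=13+284 mod 509 = 297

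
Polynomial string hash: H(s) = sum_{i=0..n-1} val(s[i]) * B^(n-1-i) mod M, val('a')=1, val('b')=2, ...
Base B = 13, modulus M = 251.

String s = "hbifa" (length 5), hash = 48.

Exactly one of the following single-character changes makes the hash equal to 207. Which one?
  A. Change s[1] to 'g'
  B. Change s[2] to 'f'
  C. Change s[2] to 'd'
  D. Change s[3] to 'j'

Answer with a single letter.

Answer: C

Derivation:
Option A: s[1]='b'->'g', delta=(7-2)*13^3 mod 251 = 192, hash=48+192 mod 251 = 240
Option B: s[2]='i'->'f', delta=(6-9)*13^2 mod 251 = 246, hash=48+246 mod 251 = 43
Option C: s[2]='i'->'d', delta=(4-9)*13^2 mod 251 = 159, hash=48+159 mod 251 = 207 <-- target
Option D: s[3]='f'->'j', delta=(10-6)*13^1 mod 251 = 52, hash=48+52 mod 251 = 100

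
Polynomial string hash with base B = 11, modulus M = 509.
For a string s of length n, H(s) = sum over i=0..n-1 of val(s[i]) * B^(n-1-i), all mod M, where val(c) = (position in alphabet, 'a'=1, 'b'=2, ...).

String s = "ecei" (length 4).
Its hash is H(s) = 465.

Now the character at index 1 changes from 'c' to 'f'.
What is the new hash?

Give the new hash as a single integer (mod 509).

val('c') = 3, val('f') = 6
Position k = 1, exponent = n-1-k = 2
B^2 mod M = 11^2 mod 509 = 121
Delta = (6 - 3) * 121 mod 509 = 363
New hash = (465 + 363) mod 509 = 319

Answer: 319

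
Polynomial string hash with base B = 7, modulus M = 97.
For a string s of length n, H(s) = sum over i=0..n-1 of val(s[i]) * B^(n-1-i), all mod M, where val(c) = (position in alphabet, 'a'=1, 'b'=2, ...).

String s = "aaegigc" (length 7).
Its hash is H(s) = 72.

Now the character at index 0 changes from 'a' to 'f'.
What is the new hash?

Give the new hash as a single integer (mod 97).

val('a') = 1, val('f') = 6
Position k = 0, exponent = n-1-k = 6
B^6 mod M = 7^6 mod 97 = 85
Delta = (6 - 1) * 85 mod 97 = 37
New hash = (72 + 37) mod 97 = 12

Answer: 12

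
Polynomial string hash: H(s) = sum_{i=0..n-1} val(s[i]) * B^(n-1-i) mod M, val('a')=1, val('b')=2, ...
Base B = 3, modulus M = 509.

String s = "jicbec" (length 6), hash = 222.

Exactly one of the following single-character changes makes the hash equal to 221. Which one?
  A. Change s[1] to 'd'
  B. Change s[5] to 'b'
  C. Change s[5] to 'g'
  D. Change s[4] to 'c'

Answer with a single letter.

Answer: B

Derivation:
Option A: s[1]='i'->'d', delta=(4-9)*3^4 mod 509 = 104, hash=222+104 mod 509 = 326
Option B: s[5]='c'->'b', delta=(2-3)*3^0 mod 509 = 508, hash=222+508 mod 509 = 221 <-- target
Option C: s[5]='c'->'g', delta=(7-3)*3^0 mod 509 = 4, hash=222+4 mod 509 = 226
Option D: s[4]='e'->'c', delta=(3-5)*3^1 mod 509 = 503, hash=222+503 mod 509 = 216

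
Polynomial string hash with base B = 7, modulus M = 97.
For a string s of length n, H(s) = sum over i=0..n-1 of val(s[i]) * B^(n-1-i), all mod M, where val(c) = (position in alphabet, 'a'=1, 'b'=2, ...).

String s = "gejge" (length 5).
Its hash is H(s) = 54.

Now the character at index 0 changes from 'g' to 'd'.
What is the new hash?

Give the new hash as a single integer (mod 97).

Answer: 29

Derivation:
val('g') = 7, val('d') = 4
Position k = 0, exponent = n-1-k = 4
B^4 mod M = 7^4 mod 97 = 73
Delta = (4 - 7) * 73 mod 97 = 72
New hash = (54 + 72) mod 97 = 29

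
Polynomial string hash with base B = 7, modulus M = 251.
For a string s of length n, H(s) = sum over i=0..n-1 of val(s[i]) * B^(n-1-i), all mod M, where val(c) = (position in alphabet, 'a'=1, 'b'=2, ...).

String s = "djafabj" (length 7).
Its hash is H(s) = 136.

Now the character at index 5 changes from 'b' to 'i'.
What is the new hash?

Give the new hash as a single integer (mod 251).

Answer: 185

Derivation:
val('b') = 2, val('i') = 9
Position k = 5, exponent = n-1-k = 1
B^1 mod M = 7^1 mod 251 = 7
Delta = (9 - 2) * 7 mod 251 = 49
New hash = (136 + 49) mod 251 = 185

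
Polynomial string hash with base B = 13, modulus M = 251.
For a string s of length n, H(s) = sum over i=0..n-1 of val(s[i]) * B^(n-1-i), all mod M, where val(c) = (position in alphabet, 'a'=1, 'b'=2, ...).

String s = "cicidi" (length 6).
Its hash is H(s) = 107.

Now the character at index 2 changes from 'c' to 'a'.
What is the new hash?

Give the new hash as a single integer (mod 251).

val('c') = 3, val('a') = 1
Position k = 2, exponent = n-1-k = 3
B^3 mod M = 13^3 mod 251 = 189
Delta = (1 - 3) * 189 mod 251 = 124
New hash = (107 + 124) mod 251 = 231

Answer: 231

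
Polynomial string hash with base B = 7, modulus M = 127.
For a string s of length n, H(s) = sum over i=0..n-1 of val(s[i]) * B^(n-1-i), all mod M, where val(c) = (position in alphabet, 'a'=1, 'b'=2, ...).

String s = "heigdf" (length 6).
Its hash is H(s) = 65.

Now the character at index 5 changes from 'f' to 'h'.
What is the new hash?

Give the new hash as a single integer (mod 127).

Answer: 67

Derivation:
val('f') = 6, val('h') = 8
Position k = 5, exponent = n-1-k = 0
B^0 mod M = 7^0 mod 127 = 1
Delta = (8 - 6) * 1 mod 127 = 2
New hash = (65 + 2) mod 127 = 67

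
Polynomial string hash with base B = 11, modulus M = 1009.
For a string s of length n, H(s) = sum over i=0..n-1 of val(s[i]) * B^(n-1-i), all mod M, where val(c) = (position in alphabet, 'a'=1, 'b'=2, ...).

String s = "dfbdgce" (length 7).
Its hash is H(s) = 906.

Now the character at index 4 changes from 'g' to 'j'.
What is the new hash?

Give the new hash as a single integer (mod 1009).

Answer: 260

Derivation:
val('g') = 7, val('j') = 10
Position k = 4, exponent = n-1-k = 2
B^2 mod M = 11^2 mod 1009 = 121
Delta = (10 - 7) * 121 mod 1009 = 363
New hash = (906 + 363) mod 1009 = 260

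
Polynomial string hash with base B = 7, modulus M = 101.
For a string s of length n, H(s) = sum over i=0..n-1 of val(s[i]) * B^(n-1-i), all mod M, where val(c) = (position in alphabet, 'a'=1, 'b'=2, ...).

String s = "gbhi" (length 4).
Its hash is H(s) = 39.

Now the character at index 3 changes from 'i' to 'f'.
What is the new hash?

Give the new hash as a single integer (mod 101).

val('i') = 9, val('f') = 6
Position k = 3, exponent = n-1-k = 0
B^0 mod M = 7^0 mod 101 = 1
Delta = (6 - 9) * 1 mod 101 = 98
New hash = (39 + 98) mod 101 = 36

Answer: 36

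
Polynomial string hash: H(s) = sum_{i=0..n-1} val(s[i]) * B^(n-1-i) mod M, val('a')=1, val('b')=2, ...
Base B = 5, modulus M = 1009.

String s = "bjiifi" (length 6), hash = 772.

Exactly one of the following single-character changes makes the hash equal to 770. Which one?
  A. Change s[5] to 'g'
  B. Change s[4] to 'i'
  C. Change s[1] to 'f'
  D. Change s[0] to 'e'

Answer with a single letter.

Answer: A

Derivation:
Option A: s[5]='i'->'g', delta=(7-9)*5^0 mod 1009 = 1007, hash=772+1007 mod 1009 = 770 <-- target
Option B: s[4]='f'->'i', delta=(9-6)*5^1 mod 1009 = 15, hash=772+15 mod 1009 = 787
Option C: s[1]='j'->'f', delta=(6-10)*5^4 mod 1009 = 527, hash=772+527 mod 1009 = 290
Option D: s[0]='b'->'e', delta=(5-2)*5^5 mod 1009 = 294, hash=772+294 mod 1009 = 57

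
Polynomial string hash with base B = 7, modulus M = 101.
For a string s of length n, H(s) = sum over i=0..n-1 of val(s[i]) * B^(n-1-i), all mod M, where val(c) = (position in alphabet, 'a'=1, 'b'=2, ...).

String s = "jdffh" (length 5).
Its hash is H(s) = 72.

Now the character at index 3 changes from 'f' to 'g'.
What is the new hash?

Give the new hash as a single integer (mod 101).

val('f') = 6, val('g') = 7
Position k = 3, exponent = n-1-k = 1
B^1 mod M = 7^1 mod 101 = 7
Delta = (7 - 6) * 7 mod 101 = 7
New hash = (72 + 7) mod 101 = 79

Answer: 79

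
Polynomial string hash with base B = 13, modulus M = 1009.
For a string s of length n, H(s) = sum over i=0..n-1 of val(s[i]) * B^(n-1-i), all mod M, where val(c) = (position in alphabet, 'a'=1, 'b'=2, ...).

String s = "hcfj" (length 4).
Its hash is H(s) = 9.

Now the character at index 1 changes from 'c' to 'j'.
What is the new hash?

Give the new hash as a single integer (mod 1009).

val('c') = 3, val('j') = 10
Position k = 1, exponent = n-1-k = 2
B^2 mod M = 13^2 mod 1009 = 169
Delta = (10 - 3) * 169 mod 1009 = 174
New hash = (9 + 174) mod 1009 = 183

Answer: 183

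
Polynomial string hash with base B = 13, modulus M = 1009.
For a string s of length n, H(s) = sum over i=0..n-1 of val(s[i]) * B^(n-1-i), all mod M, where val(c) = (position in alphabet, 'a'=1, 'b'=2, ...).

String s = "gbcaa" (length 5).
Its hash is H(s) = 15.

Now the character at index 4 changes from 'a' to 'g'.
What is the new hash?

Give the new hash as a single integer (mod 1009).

val('a') = 1, val('g') = 7
Position k = 4, exponent = n-1-k = 0
B^0 mod M = 13^0 mod 1009 = 1
Delta = (7 - 1) * 1 mod 1009 = 6
New hash = (15 + 6) mod 1009 = 21

Answer: 21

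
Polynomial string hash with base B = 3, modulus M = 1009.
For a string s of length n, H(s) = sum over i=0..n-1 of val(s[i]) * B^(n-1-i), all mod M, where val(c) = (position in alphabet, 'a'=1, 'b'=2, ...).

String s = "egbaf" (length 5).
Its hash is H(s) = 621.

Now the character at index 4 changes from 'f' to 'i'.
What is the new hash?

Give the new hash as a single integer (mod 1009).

Answer: 624

Derivation:
val('f') = 6, val('i') = 9
Position k = 4, exponent = n-1-k = 0
B^0 mod M = 3^0 mod 1009 = 1
Delta = (9 - 6) * 1 mod 1009 = 3
New hash = (621 + 3) mod 1009 = 624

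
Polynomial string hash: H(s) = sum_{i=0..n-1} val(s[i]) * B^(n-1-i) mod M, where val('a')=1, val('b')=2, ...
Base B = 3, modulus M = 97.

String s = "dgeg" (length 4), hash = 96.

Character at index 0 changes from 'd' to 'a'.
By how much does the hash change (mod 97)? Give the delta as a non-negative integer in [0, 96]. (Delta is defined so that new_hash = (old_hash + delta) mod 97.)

Answer: 16

Derivation:
Delta formula: (val(new) - val(old)) * B^(n-1-k) mod M
  val('a') - val('d') = 1 - 4 = -3
  B^(n-1-k) = 3^3 mod 97 = 27
  Delta = -3 * 27 mod 97 = 16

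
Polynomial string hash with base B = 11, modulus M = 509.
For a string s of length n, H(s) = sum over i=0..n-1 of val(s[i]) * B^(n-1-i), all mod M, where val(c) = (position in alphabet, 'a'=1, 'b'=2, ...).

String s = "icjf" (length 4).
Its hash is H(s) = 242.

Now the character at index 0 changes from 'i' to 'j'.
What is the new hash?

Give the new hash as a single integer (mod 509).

Answer: 46

Derivation:
val('i') = 9, val('j') = 10
Position k = 0, exponent = n-1-k = 3
B^3 mod M = 11^3 mod 509 = 313
Delta = (10 - 9) * 313 mod 509 = 313
New hash = (242 + 313) mod 509 = 46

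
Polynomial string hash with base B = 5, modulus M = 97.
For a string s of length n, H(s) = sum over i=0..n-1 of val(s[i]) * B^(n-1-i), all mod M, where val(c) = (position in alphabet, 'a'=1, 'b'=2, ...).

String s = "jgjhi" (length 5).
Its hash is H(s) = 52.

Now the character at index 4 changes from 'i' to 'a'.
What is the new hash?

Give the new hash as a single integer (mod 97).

Answer: 44

Derivation:
val('i') = 9, val('a') = 1
Position k = 4, exponent = n-1-k = 0
B^0 mod M = 5^0 mod 97 = 1
Delta = (1 - 9) * 1 mod 97 = 89
New hash = (52 + 89) mod 97 = 44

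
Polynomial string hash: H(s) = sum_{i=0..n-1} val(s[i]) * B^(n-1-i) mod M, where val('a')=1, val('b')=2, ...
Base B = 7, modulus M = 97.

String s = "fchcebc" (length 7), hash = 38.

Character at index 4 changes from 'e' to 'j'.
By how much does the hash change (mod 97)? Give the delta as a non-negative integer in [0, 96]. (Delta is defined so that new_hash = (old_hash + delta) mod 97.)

Delta formula: (val(new) - val(old)) * B^(n-1-k) mod M
  val('j') - val('e') = 10 - 5 = 5
  B^(n-1-k) = 7^2 mod 97 = 49
  Delta = 5 * 49 mod 97 = 51

Answer: 51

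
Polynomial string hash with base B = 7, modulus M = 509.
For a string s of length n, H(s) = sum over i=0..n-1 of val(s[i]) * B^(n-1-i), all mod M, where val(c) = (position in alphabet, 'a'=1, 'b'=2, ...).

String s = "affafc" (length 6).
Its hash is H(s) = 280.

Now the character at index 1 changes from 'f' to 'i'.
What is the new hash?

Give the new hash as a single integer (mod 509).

val('f') = 6, val('i') = 9
Position k = 1, exponent = n-1-k = 4
B^4 mod M = 7^4 mod 509 = 365
Delta = (9 - 6) * 365 mod 509 = 77
New hash = (280 + 77) mod 509 = 357

Answer: 357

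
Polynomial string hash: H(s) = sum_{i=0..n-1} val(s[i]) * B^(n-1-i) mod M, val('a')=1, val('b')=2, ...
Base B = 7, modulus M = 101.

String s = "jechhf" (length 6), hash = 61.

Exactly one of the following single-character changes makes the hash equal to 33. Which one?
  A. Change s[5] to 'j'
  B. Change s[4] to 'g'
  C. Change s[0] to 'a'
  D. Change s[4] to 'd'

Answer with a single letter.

Answer: D

Derivation:
Option A: s[5]='f'->'j', delta=(10-6)*7^0 mod 101 = 4, hash=61+4 mod 101 = 65
Option B: s[4]='h'->'g', delta=(7-8)*7^1 mod 101 = 94, hash=61+94 mod 101 = 54
Option C: s[0]='j'->'a', delta=(1-10)*7^5 mod 101 = 35, hash=61+35 mod 101 = 96
Option D: s[4]='h'->'d', delta=(4-8)*7^1 mod 101 = 73, hash=61+73 mod 101 = 33 <-- target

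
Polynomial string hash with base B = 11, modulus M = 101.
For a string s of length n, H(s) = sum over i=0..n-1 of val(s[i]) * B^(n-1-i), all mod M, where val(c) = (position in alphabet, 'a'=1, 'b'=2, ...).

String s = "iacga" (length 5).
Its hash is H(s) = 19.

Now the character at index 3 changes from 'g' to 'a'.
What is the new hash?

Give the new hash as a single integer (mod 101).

Answer: 54

Derivation:
val('g') = 7, val('a') = 1
Position k = 3, exponent = n-1-k = 1
B^1 mod M = 11^1 mod 101 = 11
Delta = (1 - 7) * 11 mod 101 = 35
New hash = (19 + 35) mod 101 = 54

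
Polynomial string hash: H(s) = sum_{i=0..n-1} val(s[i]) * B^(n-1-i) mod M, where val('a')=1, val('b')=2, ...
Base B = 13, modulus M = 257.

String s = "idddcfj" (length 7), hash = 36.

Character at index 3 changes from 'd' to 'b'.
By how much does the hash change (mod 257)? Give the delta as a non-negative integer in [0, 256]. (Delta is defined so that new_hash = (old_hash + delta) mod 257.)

Answer: 232

Derivation:
Delta formula: (val(new) - val(old)) * B^(n-1-k) mod M
  val('b') - val('d') = 2 - 4 = -2
  B^(n-1-k) = 13^3 mod 257 = 141
  Delta = -2 * 141 mod 257 = 232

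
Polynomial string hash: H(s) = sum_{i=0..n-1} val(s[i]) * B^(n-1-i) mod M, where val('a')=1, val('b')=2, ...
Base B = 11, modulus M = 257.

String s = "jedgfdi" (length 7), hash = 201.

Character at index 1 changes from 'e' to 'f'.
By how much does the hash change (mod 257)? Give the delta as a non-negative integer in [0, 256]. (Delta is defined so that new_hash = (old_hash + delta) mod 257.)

Answer: 169

Derivation:
Delta formula: (val(new) - val(old)) * B^(n-1-k) mod M
  val('f') - val('e') = 6 - 5 = 1
  B^(n-1-k) = 11^5 mod 257 = 169
  Delta = 1 * 169 mod 257 = 169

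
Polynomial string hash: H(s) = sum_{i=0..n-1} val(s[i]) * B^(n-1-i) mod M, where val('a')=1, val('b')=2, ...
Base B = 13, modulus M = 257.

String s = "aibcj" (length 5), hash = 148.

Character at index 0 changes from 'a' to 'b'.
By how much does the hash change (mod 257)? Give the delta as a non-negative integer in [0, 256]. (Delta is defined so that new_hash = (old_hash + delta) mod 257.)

Delta formula: (val(new) - val(old)) * B^(n-1-k) mod M
  val('b') - val('a') = 2 - 1 = 1
  B^(n-1-k) = 13^4 mod 257 = 34
  Delta = 1 * 34 mod 257 = 34

Answer: 34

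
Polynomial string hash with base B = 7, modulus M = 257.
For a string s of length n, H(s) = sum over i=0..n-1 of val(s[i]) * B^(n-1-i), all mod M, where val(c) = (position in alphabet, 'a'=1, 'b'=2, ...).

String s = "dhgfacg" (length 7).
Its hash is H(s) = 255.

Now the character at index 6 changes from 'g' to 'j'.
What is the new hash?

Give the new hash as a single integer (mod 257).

Answer: 1

Derivation:
val('g') = 7, val('j') = 10
Position k = 6, exponent = n-1-k = 0
B^0 mod M = 7^0 mod 257 = 1
Delta = (10 - 7) * 1 mod 257 = 3
New hash = (255 + 3) mod 257 = 1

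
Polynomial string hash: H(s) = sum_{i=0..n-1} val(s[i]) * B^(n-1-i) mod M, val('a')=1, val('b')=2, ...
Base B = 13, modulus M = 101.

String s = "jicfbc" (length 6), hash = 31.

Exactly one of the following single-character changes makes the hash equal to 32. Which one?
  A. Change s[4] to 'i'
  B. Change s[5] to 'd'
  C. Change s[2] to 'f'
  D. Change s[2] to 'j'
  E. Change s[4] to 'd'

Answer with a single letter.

Answer: B

Derivation:
Option A: s[4]='b'->'i', delta=(9-2)*13^1 mod 101 = 91, hash=31+91 mod 101 = 21
Option B: s[5]='c'->'d', delta=(4-3)*13^0 mod 101 = 1, hash=31+1 mod 101 = 32 <-- target
Option C: s[2]='c'->'f', delta=(6-3)*13^3 mod 101 = 26, hash=31+26 mod 101 = 57
Option D: s[2]='c'->'j', delta=(10-3)*13^3 mod 101 = 27, hash=31+27 mod 101 = 58
Option E: s[4]='b'->'d', delta=(4-2)*13^1 mod 101 = 26, hash=31+26 mod 101 = 57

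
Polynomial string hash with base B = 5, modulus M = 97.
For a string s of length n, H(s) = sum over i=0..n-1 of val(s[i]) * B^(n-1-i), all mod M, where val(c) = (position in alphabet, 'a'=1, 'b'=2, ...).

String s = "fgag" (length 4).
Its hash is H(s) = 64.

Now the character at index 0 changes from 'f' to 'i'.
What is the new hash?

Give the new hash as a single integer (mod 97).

val('f') = 6, val('i') = 9
Position k = 0, exponent = n-1-k = 3
B^3 mod M = 5^3 mod 97 = 28
Delta = (9 - 6) * 28 mod 97 = 84
New hash = (64 + 84) mod 97 = 51

Answer: 51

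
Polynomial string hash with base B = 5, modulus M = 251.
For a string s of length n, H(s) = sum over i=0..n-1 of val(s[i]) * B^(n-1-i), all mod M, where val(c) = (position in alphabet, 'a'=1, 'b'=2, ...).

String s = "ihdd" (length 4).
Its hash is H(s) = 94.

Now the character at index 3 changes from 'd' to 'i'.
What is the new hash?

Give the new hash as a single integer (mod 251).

Answer: 99

Derivation:
val('d') = 4, val('i') = 9
Position k = 3, exponent = n-1-k = 0
B^0 mod M = 5^0 mod 251 = 1
Delta = (9 - 4) * 1 mod 251 = 5
New hash = (94 + 5) mod 251 = 99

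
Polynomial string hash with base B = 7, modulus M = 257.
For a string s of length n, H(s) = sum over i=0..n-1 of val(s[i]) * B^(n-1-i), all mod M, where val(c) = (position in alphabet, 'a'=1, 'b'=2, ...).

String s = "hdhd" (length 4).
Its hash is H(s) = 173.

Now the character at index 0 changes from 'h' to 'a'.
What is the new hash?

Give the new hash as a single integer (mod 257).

val('h') = 8, val('a') = 1
Position k = 0, exponent = n-1-k = 3
B^3 mod M = 7^3 mod 257 = 86
Delta = (1 - 8) * 86 mod 257 = 169
New hash = (173 + 169) mod 257 = 85

Answer: 85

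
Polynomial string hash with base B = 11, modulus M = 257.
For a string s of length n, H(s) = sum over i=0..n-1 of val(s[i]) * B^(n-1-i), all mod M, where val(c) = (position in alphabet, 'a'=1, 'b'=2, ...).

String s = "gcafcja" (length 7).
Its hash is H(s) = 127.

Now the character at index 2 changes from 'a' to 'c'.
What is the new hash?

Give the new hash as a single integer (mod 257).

Answer: 111

Derivation:
val('a') = 1, val('c') = 3
Position k = 2, exponent = n-1-k = 4
B^4 mod M = 11^4 mod 257 = 249
Delta = (3 - 1) * 249 mod 257 = 241
New hash = (127 + 241) mod 257 = 111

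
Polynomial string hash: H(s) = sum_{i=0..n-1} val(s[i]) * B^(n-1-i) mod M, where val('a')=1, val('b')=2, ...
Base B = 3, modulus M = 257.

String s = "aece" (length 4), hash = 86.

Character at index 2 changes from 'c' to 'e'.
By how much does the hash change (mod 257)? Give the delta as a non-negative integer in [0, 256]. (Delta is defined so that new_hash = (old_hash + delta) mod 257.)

Answer: 6

Derivation:
Delta formula: (val(new) - val(old)) * B^(n-1-k) mod M
  val('e') - val('c') = 5 - 3 = 2
  B^(n-1-k) = 3^1 mod 257 = 3
  Delta = 2 * 3 mod 257 = 6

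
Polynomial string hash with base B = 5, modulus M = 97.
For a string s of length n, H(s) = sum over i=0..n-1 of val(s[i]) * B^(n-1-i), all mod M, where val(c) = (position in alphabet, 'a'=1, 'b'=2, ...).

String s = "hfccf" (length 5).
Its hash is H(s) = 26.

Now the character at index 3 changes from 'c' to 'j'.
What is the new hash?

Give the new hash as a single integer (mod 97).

val('c') = 3, val('j') = 10
Position k = 3, exponent = n-1-k = 1
B^1 mod M = 5^1 mod 97 = 5
Delta = (10 - 3) * 5 mod 97 = 35
New hash = (26 + 35) mod 97 = 61

Answer: 61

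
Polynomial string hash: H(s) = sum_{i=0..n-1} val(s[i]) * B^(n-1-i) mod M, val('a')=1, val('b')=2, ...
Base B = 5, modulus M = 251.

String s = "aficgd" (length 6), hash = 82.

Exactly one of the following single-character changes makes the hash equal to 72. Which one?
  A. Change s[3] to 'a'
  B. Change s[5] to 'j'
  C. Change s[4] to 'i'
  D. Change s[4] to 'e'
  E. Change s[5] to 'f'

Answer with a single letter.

Option A: s[3]='c'->'a', delta=(1-3)*5^2 mod 251 = 201, hash=82+201 mod 251 = 32
Option B: s[5]='d'->'j', delta=(10-4)*5^0 mod 251 = 6, hash=82+6 mod 251 = 88
Option C: s[4]='g'->'i', delta=(9-7)*5^1 mod 251 = 10, hash=82+10 mod 251 = 92
Option D: s[4]='g'->'e', delta=(5-7)*5^1 mod 251 = 241, hash=82+241 mod 251 = 72 <-- target
Option E: s[5]='d'->'f', delta=(6-4)*5^0 mod 251 = 2, hash=82+2 mod 251 = 84

Answer: D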